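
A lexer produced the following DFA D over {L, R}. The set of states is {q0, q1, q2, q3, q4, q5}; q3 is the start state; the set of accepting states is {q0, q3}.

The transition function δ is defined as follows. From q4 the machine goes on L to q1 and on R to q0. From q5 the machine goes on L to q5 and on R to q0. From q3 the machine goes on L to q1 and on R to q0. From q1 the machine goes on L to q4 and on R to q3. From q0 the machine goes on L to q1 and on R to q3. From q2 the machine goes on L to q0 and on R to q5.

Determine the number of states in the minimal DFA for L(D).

Reachable states from the start: {q0,q1,q3,q4}. Unreachable: {q2,q5} — drop them.
Start with accepting vs non-accepting: {q0,q3} | {q1,q4}.
The partition is now stable with 2 blocks: {q0,q3} | {q1,q4}.

2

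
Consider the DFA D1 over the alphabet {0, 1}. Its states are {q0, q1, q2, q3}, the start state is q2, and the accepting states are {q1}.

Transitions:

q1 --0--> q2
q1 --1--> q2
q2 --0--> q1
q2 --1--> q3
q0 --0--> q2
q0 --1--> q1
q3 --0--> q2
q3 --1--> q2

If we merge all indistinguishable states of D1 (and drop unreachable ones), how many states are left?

Reachable states from the start: {q1,q2,q3}. Unreachable: {q0} — drop them.
Initial partition by acceptance: {q1} | {q2,q3}.
Split {q2,q3} by δ(·,0) → {q2} and {q3}.
The partition is now stable with 3 blocks: {q1} | {q2} | {q3}.

3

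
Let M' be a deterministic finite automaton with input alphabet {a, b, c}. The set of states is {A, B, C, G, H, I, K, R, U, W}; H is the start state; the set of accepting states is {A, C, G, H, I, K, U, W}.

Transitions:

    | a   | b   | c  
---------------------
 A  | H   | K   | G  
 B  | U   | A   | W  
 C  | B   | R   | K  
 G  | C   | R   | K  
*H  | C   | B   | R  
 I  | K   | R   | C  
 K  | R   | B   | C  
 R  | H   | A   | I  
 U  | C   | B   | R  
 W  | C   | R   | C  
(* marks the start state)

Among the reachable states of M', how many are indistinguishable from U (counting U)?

All states are reachable from the start state.
P0 = {A,C,G,H,I,K,U,W} | {B,R}.
On input a, block {A,C,G,H,I,K,U,W} splits into {A,G,H,I,U,W} and {C,K}.
Refine {A,G,H,I,U,W} on symbol a: members go to different blocks, giving {G,H,I,U,W} and {A}.
Refine {G,H,I,U,W} on symbol c: members go to different blocks, giving {G,I,W} and {H,U}.
Stable partition: {G,I,W} | {B,R} | {C,K} | {A} | {H,U} — 5 equivalence classes.
The equivalence class containing U is {H,U}, of size 2.

2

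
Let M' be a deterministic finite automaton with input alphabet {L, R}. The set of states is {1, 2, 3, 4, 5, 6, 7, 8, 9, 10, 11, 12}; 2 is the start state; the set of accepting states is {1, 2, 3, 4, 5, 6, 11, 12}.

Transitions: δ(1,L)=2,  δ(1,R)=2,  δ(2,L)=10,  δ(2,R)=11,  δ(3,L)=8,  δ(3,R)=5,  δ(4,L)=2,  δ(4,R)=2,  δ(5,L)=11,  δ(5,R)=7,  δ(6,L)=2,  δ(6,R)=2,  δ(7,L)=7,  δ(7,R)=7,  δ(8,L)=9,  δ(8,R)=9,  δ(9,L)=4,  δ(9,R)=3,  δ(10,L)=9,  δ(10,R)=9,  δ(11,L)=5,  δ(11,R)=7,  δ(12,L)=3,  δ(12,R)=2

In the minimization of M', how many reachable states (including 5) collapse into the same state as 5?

States {1,6,12} cannot be reached from the start state, so discard them.
P0 = {2,3,4,5,11} | {7,8,9,10}.
Split {2,3,4,5,11} by δ(·,L) → {4,5,11} and {2,3}.
Refine {4,5,11} on symbol L: members go to different blocks, giving {5,11} and {4}.
Refine {7,8,9,10} on symbol L: members go to different blocks, giving {7,8,10} and {9}.
Split {7,8,10} by δ(·,L) → {8,10} and {7}.
No further refinement is possible. Final partition (6 blocks): {5,11} | {8,10} | {2,3} | {4} | {9} | {7}.
The equivalence class containing 5 is {5,11}, of size 2.

2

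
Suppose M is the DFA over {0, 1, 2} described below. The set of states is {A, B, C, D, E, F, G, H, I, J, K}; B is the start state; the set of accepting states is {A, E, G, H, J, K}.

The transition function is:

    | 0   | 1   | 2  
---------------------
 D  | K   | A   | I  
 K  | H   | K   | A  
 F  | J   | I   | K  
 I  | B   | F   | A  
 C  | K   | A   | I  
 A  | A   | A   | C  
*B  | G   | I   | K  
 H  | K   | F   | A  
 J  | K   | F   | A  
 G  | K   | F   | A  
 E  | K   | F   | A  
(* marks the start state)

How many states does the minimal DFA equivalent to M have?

First remove the unreachable states {D,E}; 9 states remain.
Start with accepting vs non-accepting: {A,G,H,J,K} | {B,C,F,I}.
Split {A,G,H,J,K} by δ(·,1) → {G,H,J} and {A,K}.
On input 0, block {B,C,F,I} splits into {B,F} and {C} and {I}.
On input 0, block {A,K} splits into {A} and {K}.
Stable partition: {G,H,J} | {B,F} | {A} | {C} | {I} | {K} — 6 equivalence classes.

6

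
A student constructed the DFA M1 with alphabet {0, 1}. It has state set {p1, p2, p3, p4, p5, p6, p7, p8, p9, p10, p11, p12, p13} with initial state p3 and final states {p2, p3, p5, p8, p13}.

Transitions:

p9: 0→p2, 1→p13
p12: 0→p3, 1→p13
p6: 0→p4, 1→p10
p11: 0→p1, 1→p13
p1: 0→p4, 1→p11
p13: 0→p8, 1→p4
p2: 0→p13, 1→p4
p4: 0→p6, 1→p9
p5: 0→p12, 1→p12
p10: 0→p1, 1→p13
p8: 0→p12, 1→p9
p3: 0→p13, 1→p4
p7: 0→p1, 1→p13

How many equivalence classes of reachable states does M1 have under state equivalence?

7

First remove the unreachable states {p5,p7}; 11 states remain.
Start with accepting vs non-accepting: {p2,p3,p8,p13} | {p1,p4,p6,p9,p10,p11,p12}.
Split {p2,p3,p8,p13} by δ(·,0) → {p2,p3,p13} and {p8}.
Refine {p2,p3,p13} on symbol 0: members go to different blocks, giving {p2,p3} and {p13}.
Refine {p1,p4,p6,p9,p10,p11,p12} on symbol 0: members go to different blocks, giving {p1,p4,p6,p10,p11} and {p9,p12}.
Refine {p1,p4,p6,p10,p11} on symbol 1: members go to different blocks, giving {p1,p6} and {p10,p11} and {p4}.
The partition is now stable with 7 blocks: {p2,p3} | {p1,p6} | {p8} | {p13} | {p9,p12} | {p10,p11} | {p4}.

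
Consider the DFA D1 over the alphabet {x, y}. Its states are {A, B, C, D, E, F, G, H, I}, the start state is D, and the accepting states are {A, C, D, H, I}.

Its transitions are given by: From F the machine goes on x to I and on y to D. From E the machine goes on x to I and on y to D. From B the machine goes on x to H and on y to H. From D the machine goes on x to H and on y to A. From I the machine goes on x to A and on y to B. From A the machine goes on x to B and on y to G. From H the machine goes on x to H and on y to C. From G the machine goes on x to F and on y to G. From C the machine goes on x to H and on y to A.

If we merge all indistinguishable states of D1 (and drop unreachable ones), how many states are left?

7

States {E} cannot be reached from the start state, so discard them.
P0 = {A,C,D,H,I} | {B,F,G}.
Refine {A,C,D,H,I} on symbol x: members go to different blocks, giving {C,D,H,I} and {A}.
Split {C,D,H,I} by δ(·,x) → {C,D,H} and {I}.
On input y, block {C,D,H} splits into {C,D} and {H}.
On input x, block {B,F,G} splits into {B} and {F} and {G}.
No further refinement is possible. Final partition (7 blocks): {C,D} | {B} | {A} | {I} | {H} | {F} | {G}.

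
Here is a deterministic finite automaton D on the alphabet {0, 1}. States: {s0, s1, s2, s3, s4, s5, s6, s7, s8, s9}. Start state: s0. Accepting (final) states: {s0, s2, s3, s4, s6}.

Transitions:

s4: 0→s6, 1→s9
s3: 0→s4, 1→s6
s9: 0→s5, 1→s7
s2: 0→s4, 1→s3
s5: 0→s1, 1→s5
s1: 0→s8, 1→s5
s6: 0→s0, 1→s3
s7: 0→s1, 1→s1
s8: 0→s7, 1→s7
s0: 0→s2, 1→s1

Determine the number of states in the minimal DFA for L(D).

3

Start with accepting vs non-accepting: {s0,s2,s3,s4,s6} | {s1,s5,s7,s8,s9}.
Split {s0,s2,s3,s4,s6} by δ(·,1) → {s2,s3,s6} and {s0,s4}.
No further refinement is possible. Final partition (3 blocks): {s2,s3,s6} | {s1,s5,s7,s8,s9} | {s0,s4}.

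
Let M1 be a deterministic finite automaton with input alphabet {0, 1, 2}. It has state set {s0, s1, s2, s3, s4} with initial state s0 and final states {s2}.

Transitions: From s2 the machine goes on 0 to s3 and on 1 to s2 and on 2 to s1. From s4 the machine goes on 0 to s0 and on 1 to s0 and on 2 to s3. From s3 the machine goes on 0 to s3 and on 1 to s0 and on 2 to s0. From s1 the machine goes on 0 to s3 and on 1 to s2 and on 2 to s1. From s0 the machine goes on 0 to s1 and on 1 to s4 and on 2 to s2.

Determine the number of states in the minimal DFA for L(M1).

Every state is reachable, so we keep all 5.
P0 = {s2} | {s0,s1,s3,s4}.
Split {s0,s1,s3,s4} by δ(·,1) → {s0,s3,s4} and {s1}.
Split {s0,s3,s4} by δ(·,0) → {s3,s4} and {s0}.
Split {s3,s4} by δ(·,0) → {s3} and {s4}.
Stable partition: {s2} | {s3} | {s1} | {s0} | {s4} — 5 equivalence classes.

5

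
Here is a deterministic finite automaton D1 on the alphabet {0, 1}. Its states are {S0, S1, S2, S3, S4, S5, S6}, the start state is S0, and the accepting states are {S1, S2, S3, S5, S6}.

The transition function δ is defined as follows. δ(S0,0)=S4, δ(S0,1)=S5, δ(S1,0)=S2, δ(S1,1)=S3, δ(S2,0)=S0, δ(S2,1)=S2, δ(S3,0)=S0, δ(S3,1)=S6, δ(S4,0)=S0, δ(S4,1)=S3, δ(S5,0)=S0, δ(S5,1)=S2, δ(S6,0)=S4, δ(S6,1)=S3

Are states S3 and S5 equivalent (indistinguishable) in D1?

Yes

Reachable states from the start: {S0,S2,S3,S4,S5,S6}. Unreachable: {S1} — drop them.
Start with accepting vs non-accepting: {S2,S3,S5,S6} | {S0,S4}.
Stable partition: {S2,S3,S5,S6} | {S0,S4} — 2 equivalence classes.
S3 and S5 lie in the same block of the stable partition, so they are equivalent — no string distinguishes them.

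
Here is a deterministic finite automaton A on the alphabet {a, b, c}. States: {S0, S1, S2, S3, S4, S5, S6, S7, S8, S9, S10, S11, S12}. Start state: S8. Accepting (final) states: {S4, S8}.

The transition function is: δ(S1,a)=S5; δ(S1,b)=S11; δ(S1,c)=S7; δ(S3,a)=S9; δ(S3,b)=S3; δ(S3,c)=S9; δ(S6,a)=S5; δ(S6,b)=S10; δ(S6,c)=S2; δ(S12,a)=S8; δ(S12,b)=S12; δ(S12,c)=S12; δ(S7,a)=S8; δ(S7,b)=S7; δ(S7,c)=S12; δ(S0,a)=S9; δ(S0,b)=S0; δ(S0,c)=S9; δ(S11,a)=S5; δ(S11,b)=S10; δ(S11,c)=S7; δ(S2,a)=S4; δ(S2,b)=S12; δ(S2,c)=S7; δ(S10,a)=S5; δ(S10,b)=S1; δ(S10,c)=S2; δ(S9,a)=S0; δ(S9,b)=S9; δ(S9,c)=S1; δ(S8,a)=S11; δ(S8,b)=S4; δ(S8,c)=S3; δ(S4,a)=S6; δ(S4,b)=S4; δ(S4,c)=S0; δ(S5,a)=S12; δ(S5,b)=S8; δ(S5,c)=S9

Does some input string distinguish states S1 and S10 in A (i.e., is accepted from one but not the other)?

No

Every state is reachable, so we keep all 13.
Initial partition by acceptance: {S4,S8} | {S0,S1,S2,S3,S5,S6,S7,S9,S10,S11,S12}.
On input a, block {S0,S1,S2,S3,S5,S6,S7,S9,S10,S11,S12} splits into {S0,S1,S3,S5,S6,S9,S10,S11} and {S2,S7,S12}.
On input a, block {S0,S1,S3,S5,S6,S9,S10,S11} splits into {S0,S1,S3,S6,S9,S10,S11} and {S5}.
Refine {S0,S1,S3,S6,S9,S10,S11} on symbol a: members go to different blocks, giving {S1,S6,S10,S11} and {S0,S3,S9}.
Refine {S0,S3,S9} on symbol c: members go to different blocks, giving {S0,S3} and {S9}.
No further refinement is possible. Final partition (6 blocks): {S4,S8} | {S1,S6,S10,S11} | {S2,S7,S12} | {S5} | {S0,S3} | {S9}.
S1 and S10 lie in the same block of the stable partition, so they are equivalent — no string distinguishes them.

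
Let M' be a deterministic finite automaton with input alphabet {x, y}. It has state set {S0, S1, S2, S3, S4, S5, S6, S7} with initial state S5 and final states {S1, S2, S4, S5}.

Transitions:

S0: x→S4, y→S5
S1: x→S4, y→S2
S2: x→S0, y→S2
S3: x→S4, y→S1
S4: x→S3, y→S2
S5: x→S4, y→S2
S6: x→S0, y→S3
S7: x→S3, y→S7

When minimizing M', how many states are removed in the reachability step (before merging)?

BFS from S5 reaches {S0, S1, S2, S3, S4, S5}; the 2 state(s) S6, S7 are never visited.

2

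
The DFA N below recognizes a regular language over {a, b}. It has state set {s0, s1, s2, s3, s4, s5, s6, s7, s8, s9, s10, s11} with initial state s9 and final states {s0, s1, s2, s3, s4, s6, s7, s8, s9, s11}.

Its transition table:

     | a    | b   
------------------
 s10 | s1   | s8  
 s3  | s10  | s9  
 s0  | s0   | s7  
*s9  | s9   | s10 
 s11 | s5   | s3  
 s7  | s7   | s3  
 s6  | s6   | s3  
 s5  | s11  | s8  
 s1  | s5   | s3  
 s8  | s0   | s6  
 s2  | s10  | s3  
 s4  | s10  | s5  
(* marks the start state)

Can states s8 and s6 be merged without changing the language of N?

States {s2,s4} cannot be reached from the start state, so discard them.
P0 = {s0,s1,s3,s6,s7,s8,s9,s11} | {s5,s10}.
Refine {s0,s1,s3,s6,s7,s8,s9,s11} on symbol a: members go to different blocks, giving {s0,s6,s7,s8,s9} and {s1,s3,s11}.
Split {s0,s6,s7,s8,s9} by δ(·,b) → {s0,s8} and {s6,s7} and {s9}.
Refine {s1,s3,s11} on symbol b: members go to different blocks, giving {s1,s11} and {s3}.
The partition is now stable with 6 blocks: {s0,s8} | {s5,s10} | {s1,s11} | {s6,s7} | {s9} | {s3}.
s8 and s6 end up in different blocks, so they are distinguishable. For instance, the string 'ba' is accepted from only s8.

No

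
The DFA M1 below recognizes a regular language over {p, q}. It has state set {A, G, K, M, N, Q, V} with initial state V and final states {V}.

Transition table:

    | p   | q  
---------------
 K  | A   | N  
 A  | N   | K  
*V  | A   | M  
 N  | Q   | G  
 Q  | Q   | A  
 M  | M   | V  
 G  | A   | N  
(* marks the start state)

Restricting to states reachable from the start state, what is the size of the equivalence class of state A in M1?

5

Every state is reachable, so we keep all 7.
Initial partition by acceptance: {V} | {A,G,K,M,N,Q}.
Refine {A,G,K,M,N,Q} on symbol q: members go to different blocks, giving {A,G,K,N,Q} and {M}.
The partition is now stable with 3 blocks: {V} | {A,G,K,N,Q} | {M}.
State A belongs to the block {A,G,K,N,Q}, which has 5 states.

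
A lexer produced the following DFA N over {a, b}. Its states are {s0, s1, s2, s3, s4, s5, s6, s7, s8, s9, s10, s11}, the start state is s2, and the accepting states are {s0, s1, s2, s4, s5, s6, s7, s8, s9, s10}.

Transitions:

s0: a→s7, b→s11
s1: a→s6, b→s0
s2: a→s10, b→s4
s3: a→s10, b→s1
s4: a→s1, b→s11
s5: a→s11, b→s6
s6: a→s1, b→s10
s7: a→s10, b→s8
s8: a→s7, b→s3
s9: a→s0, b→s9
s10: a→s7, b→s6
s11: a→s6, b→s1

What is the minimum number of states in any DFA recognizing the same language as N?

Reachable states from the start: {s0,s1,s2,s3,s4,s6,s7,s8,s10,s11}. Unreachable: {s5,s9} — drop them.
Start with accepting vs non-accepting: {s0,s1,s2,s4,s6,s7,s8,s10} | {s3,s11}.
Refine {s0,s1,s2,s4,s6,s7,s8,s10} on symbol b: members go to different blocks, giving {s1,s2,s6,s7,s10} and {s0,s4,s8}.
Split {s1,s2,s6,s7,s10} by δ(·,b) → {s1,s2,s7} and {s6,s10}.
No further refinement is possible. Final partition (4 blocks): {s1,s2,s7} | {s3,s11} | {s0,s4,s8} | {s6,s10}.

4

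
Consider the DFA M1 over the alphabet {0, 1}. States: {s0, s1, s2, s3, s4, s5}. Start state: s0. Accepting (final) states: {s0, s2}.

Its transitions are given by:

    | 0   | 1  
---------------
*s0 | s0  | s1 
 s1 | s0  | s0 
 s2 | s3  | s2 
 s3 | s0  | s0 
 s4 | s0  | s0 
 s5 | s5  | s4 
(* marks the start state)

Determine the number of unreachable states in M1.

Starting at s0 and following transitions, the reachable set is {s0, s1}. That leaves s2, s3, s4, s5 unreachable — 4 in total.

4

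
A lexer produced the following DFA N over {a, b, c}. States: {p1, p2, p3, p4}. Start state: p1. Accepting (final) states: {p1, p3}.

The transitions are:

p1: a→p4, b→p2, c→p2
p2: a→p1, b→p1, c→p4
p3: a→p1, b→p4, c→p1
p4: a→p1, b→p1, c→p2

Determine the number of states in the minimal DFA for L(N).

2

States {p3} cannot be reached from the start state, so discard them.
P0 = {p1} | {p2,p4}.
Stable partition: {p1} | {p2,p4} — 2 equivalence classes.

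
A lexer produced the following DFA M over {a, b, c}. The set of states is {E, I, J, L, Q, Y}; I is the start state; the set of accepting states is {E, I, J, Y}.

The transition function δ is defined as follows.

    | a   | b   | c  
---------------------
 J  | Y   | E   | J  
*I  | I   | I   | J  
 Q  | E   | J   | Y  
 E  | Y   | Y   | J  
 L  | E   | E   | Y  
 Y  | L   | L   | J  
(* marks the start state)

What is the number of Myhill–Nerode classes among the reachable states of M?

5

Reachable states from the start: {E,I,J,L,Y}. Unreachable: {Q} — drop them.
Start with accepting vs non-accepting: {E,I,J,Y} | {L}.
Refine {E,I,J,Y} on symbol a: members go to different blocks, giving {E,I,J} and {Y}.
Split {E,I,J} by δ(·,a) → {E,J} and {I}.
Refine {E,J} on symbol b: members go to different blocks, giving {E} and {J}.
No further refinement is possible. Final partition (5 blocks): {E} | {L} | {Y} | {I} | {J}.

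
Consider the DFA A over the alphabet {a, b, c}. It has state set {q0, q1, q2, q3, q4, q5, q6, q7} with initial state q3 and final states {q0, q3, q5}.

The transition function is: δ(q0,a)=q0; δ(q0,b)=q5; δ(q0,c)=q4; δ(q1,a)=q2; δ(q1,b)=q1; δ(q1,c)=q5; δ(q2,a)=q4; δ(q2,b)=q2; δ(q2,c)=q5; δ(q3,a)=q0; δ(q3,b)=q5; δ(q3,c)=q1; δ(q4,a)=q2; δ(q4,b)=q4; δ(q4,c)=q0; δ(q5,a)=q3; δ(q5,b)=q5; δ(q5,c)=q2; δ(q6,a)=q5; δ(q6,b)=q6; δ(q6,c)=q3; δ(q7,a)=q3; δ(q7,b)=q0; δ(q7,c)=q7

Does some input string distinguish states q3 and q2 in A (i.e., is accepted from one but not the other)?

Reachable states from the start: {q0,q1,q2,q3,q4,q5}. Unreachable: {q6,q7} — drop them.
Initial partition by acceptance: {q0,q3,q5} | {q1,q2,q4}.
Stable partition: {q0,q3,q5} | {q1,q2,q4} — 2 equivalence classes.
q3 and q2 end up in different blocks, so they are distinguishable. For instance, the string 'ε' is accepted from only q3.

Yes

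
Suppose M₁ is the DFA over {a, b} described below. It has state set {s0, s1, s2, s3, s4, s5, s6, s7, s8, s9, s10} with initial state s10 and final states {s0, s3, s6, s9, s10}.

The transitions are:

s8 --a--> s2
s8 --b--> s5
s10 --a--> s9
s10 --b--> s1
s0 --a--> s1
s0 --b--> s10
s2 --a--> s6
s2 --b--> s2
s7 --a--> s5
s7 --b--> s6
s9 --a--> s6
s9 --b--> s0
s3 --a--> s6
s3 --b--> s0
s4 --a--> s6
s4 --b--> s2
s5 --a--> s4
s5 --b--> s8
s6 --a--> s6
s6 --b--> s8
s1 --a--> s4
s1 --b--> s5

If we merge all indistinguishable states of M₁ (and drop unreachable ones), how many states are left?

6

States {s3,s7} cannot be reached from the start state, so discard them.
P0 = {s0,s6,s9,s10} | {s1,s2,s4,s5,s8}.
On input a, block {s0,s6,s9,s10} splits into {s6,s9,s10} and {s0}.
On input b, block {s6,s9,s10} splits into {s6,s10} and {s9}.
Split {s6,s10} by δ(·,a) → {s6} and {s10}.
On input a, block {s1,s2,s4,s5,s8} splits into {s1,s5,s8} and {s2,s4}.
Stable partition: {s6} | {s1,s5,s8} | {s0} | {s9} | {s10} | {s2,s4} — 6 equivalence classes.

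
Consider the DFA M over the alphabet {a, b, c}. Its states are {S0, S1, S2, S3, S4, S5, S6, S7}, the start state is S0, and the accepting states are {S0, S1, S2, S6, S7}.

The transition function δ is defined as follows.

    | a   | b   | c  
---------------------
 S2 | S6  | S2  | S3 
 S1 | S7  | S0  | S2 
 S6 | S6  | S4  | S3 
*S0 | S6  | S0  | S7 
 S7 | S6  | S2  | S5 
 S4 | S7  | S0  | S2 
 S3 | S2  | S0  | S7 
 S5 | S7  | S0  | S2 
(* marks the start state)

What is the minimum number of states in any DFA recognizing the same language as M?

Reachable states from the start: {S0,S2,S3,S4,S5,S6,S7}. Unreachable: {S1} — drop them.
Start with accepting vs non-accepting: {S0,S2,S6,S7} | {S3,S4,S5}.
On input b, block {S0,S2,S6,S7} splits into {S0,S2,S7} and {S6}.
Refine {S0,S2,S7} on symbol c: members go to different blocks, giving {S2,S7} and {S0}.
No further refinement is possible. Final partition (4 blocks): {S2,S7} | {S3,S4,S5} | {S6} | {S0}.

4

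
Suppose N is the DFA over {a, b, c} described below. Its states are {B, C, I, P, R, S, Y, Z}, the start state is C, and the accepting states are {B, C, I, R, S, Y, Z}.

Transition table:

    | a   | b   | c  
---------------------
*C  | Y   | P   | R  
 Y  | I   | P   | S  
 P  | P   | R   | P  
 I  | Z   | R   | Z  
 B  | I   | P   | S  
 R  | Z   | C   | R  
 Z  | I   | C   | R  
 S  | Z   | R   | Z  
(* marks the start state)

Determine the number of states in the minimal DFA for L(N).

First remove the unreachable states {B}; 7 states remain.
P0 = {C,I,R,S,Y,Z} | {P}.
On input b, block {C,I,R,S,Y,Z} splits into {I,R,S,Z} and {C,Y}.
On input b, block {I,R,S,Z} splits into {I,S} and {R,Z}.
Split {C,Y} by δ(·,a) → {Y} and {C}.
On input a, block {R,Z} splits into {Z} and {R}.
No further refinement is possible. Final partition (6 blocks): {I,S} | {P} | {Y} | {Z} | {C} | {R}.

6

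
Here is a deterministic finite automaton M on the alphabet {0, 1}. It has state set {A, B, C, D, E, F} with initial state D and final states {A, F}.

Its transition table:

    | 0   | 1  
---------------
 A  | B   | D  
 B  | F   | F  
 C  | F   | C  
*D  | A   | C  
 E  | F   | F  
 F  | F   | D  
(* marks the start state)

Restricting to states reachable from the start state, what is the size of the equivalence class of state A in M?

First remove the unreachable states {E}; 5 states remain.
Initial partition by acceptance: {A,F} | {B,C,D}.
On input 0, block {A,F} splits into {A} and {F}.
Refine {B,C,D} on symbol 0: members go to different blocks, giving {B,C} and {D}.
Refine {B,C} on symbol 1: members go to different blocks, giving {B} and {C}.
No further refinement is possible. Final partition (5 blocks): {A} | {B} | {F} | {D} | {C}.
The equivalence class containing A is {A}, of size 1.

1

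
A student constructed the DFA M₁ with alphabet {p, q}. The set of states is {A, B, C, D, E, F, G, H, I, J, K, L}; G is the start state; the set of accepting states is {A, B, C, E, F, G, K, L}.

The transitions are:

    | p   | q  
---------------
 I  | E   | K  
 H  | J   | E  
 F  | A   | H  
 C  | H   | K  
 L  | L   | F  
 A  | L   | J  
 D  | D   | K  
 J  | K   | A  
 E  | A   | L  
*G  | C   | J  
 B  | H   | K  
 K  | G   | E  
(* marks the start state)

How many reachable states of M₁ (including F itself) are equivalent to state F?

1

Reachable states from the start: {A,C,E,F,G,H,J,K,L}. Unreachable: {B,D,I} — drop them.
P0 = {A,C,E,F,G,K,L} | {H,J}.
Refine {A,C,E,F,G,K,L} on symbol p: members go to different blocks, giving {A,E,F,G,K,L} and {C}.
Refine {A,E,F,G,K,L} on symbol p: members go to different blocks, giving {A,E,F,K,L} and {G}.
On input p, block {A,E,F,K,L} splits into {A,E,F,L} and {K}.
Refine {A,E,F,L} on symbol q: members go to different blocks, giving {A,F} and {E,L}.
Refine {A,F} on symbol p: members go to different blocks, giving {A} and {F}.
Refine {H,J} on symbol p: members go to different blocks, giving {H} and {J}.
On input p, block {E,L} splits into {E} and {L}.
Stable partition: {A} | {H} | {C} | {G} | {K} | {E} | {F} | {J} | {L} — 9 equivalence classes.
The equivalence class containing F is {F}, of size 1.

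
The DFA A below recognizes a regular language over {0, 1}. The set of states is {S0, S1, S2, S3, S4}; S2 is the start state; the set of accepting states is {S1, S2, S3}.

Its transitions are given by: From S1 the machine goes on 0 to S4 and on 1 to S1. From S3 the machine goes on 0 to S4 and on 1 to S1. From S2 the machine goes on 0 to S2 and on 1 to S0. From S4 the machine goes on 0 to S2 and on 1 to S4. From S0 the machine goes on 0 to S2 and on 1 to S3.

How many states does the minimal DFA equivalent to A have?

Every state is reachable, so we keep all 5.
Start with accepting vs non-accepting: {S1,S2,S3} | {S0,S4}.
Split {S1,S2,S3} by δ(·,0) → {S1,S3} and {S2}.
Split {S0,S4} by δ(·,1) → {S0} and {S4}.
No further refinement is possible. Final partition (4 blocks): {S1,S3} | {S0} | {S2} | {S4}.

4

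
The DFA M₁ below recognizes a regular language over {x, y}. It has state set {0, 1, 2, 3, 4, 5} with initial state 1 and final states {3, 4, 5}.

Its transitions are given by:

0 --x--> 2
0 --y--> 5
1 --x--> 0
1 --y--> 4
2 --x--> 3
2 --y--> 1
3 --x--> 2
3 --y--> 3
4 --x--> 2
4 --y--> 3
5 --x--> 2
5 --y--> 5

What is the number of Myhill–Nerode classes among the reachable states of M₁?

4

All states are reachable from the start state.
Initial partition by acceptance: {3,4,5} | {0,1,2}.
Refine {0,1,2} on symbol x: members go to different blocks, giving {0,1} and {2}.
Refine {0,1} on symbol x: members go to different blocks, giving {0} and {1}.
The partition is now stable with 4 blocks: {3,4,5} | {0} | {2} | {1}.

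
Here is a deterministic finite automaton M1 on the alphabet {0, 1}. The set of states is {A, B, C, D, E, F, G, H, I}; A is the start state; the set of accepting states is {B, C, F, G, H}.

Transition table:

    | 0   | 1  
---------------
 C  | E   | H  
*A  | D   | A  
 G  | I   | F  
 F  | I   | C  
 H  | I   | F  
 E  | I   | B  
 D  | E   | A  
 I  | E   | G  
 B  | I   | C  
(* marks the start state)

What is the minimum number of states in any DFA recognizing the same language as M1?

Initial partition by acceptance: {B,C,F,G,H} | {A,D,E,I}.
On input 1, block {A,D,E,I} splits into {A,D} and {E,I}.
Refine {A,D} on symbol 0: members go to different blocks, giving {A} and {D}.
Stable partition: {B,C,F,G,H} | {A} | {E,I} | {D} — 4 equivalence classes.

4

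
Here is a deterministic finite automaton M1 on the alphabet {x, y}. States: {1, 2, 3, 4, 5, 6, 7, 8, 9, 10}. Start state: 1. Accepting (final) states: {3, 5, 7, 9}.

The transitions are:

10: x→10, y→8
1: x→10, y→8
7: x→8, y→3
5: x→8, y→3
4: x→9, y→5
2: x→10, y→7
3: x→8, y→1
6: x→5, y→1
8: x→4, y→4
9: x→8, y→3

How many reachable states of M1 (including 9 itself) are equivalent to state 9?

First remove the unreachable states {2,6,7}; 7 states remain.
Start with accepting vs non-accepting: {3,5,9} | {1,4,8,10}.
Refine {3,5,9} on symbol y: members go to different blocks, giving {5,9} and {3}.
Split {1,4,8,10} by δ(·,x) → {1,8,10} and {4}.
On input x, block {1,8,10} splits into {1,10} and {8}.
Stable partition: {5,9} | {1,10} | {3} | {4} | {8} — 5 equivalence classes.
The equivalence class containing 9 is {5,9}, of size 2.

2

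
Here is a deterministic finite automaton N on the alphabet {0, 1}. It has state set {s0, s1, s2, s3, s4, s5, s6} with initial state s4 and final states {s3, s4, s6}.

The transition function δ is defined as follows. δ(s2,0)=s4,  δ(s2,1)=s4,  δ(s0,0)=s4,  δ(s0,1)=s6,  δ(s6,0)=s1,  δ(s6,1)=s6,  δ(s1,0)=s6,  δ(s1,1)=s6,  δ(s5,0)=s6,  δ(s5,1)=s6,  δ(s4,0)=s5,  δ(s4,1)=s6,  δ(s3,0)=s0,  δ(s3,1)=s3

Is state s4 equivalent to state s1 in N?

No

States {s0,s2,s3} cannot be reached from the start state, so discard them.
P0 = {s4,s6} | {s1,s5}.
Stable partition: {s4,s6} | {s1,s5} — 2 equivalence classes.
s4 and s1 end up in different blocks, so they are distinguishable. For instance, the string 'ε' is accepted from only s4.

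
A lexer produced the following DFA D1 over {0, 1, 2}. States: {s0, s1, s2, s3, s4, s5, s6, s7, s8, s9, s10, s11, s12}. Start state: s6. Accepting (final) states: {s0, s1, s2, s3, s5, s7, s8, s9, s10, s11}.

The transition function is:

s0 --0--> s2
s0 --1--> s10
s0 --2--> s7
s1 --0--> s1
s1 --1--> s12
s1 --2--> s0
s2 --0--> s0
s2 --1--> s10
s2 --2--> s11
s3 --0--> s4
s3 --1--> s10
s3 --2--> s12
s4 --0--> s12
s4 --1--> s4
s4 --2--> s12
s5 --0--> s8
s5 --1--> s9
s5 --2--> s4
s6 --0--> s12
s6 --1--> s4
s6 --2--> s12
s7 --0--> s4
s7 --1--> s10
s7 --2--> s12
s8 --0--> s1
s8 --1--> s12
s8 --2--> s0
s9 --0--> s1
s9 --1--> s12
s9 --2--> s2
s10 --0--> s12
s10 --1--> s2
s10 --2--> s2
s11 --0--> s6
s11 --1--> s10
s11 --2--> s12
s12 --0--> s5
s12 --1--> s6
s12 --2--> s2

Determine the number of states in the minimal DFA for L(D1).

States {s3} cannot be reached from the start state, so discard them.
Initial partition by acceptance: {s0,s1,s2,s5,s7,s8,s9,s10,s11} | {s4,s6,s12}.
Refine {s0,s1,s2,s5,s7,s8,s9,s10,s11} on symbol 0: members go to different blocks, giving {s0,s1,s2,s5,s8,s9} and {s7,s10,s11}.
Refine {s0,s1,s2,s5,s8,s9} on symbol 1: members go to different blocks, giving {s1,s8,s9} and {s0,s2} and {s5}.
On input 0, block {s4,s6,s12} splits into {s4,s6} and {s12}.
On input 0, block {s7,s10,s11} splits into {s7,s11} and {s10}.
The partition is now stable with 7 blocks: {s1,s8,s9} | {s4,s6} | {s7,s11} | {s0,s2} | {s5} | {s12} | {s10}.

7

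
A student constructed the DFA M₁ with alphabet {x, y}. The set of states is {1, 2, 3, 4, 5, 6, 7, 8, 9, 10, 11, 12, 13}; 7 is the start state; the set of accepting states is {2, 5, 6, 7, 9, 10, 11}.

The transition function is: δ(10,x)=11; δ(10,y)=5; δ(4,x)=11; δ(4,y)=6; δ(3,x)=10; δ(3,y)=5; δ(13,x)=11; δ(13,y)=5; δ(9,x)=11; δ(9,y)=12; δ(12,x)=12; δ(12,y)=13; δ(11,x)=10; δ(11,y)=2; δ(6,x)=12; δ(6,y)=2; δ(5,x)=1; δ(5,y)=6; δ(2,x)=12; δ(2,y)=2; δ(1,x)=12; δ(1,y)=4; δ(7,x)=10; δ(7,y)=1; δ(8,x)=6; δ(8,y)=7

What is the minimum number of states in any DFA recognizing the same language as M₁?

5

First remove the unreachable states {3,8,9}; 10 states remain.
Initial partition by acceptance: {2,5,6,7,10,11} | {1,4,12,13}.
On input x, block {2,5,6,7,10,11} splits into {2,5,6} and {7,10,11}.
Split {1,4,12,13} by δ(·,x) → {1,12} and {4,13}.
On input y, block {7,10,11} splits into {10,11} and {7}.
No further refinement is possible. Final partition (5 blocks): {2,5,6} | {1,12} | {10,11} | {4,13} | {7}.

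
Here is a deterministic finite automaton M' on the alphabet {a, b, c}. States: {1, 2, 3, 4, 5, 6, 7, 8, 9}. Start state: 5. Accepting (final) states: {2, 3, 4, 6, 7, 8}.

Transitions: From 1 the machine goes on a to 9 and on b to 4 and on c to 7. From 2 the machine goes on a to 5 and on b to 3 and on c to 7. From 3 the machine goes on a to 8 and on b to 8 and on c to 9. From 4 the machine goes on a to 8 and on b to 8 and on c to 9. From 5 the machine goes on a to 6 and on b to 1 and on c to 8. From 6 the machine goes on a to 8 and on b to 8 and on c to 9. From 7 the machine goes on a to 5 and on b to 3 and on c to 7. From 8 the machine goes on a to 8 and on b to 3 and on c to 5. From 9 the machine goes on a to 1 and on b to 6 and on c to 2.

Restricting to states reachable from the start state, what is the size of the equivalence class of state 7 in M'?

2

Every state is reachable, so we keep all 9.
Start with accepting vs non-accepting: {2,3,4,6,7,8} | {1,5,9}.
Split {2,3,4,6,7,8} by δ(·,a) → {3,4,6,8} and {2,7}.
Split {1,5,9} by δ(·,a) → {1,9} and {5}.
Refine {3,4,6,8} on symbol c: members go to different blocks, giving {3,4,6} and {8}.
No further refinement is possible. Final partition (5 blocks): {3,4,6} | {1,9} | {2,7} | {5} | {8}.
The equivalence class containing 7 is {2,7}, of size 2.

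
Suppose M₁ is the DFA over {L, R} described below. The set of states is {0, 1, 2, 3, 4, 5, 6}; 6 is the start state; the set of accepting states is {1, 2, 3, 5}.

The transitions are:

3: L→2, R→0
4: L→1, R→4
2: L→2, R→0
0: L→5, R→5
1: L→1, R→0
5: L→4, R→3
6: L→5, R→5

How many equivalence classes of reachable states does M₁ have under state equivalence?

Every state is reachable, so we keep all 7.
Start with accepting vs non-accepting: {1,2,3,5} | {0,4,6}.
Refine {1,2,3,5} on symbol L: members go to different blocks, giving {1,2,3} and {5}.
Refine {0,4,6} on symbol L: members go to different blocks, giving {0,6} and {4}.
No further refinement is possible. Final partition (4 blocks): {1,2,3} | {0,6} | {5} | {4}.

4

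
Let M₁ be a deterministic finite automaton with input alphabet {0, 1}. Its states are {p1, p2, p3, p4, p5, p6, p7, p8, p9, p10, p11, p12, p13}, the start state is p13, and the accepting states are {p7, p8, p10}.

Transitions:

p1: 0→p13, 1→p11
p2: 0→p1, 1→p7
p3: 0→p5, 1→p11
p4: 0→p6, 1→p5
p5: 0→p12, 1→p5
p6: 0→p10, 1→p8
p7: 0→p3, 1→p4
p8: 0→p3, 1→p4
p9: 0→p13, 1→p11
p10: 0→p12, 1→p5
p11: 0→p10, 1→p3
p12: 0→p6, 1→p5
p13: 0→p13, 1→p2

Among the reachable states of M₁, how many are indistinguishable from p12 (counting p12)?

2

States {p9} cannot be reached from the start state, so discard them.
Start with accepting vs non-accepting: {p7,p8,p10} | {p1,p2,p3,p4,p5,p6,p11,p12,p13}.
On input 0, block {p1,p2,p3,p4,p5,p6,p11,p12,p13} splits into {p1,p2,p3,p4,p5,p12,p13} and {p6,p11}.
Split {p1,p2,p3,p4,p5,p12,p13} by δ(·,0) → {p1,p2,p3,p5,p13} and {p4,p12}.
On input 0, block {p7,p8,p10} splits into {p7,p8} and {p10}.
On input 0, block {p1,p2,p3,p5,p13} splits into {p1,p2,p3,p13} and {p5}.
On input 0, block {p1,p2,p3,p13} splits into {p1,p2,p13} and {p3}.
On input 1, block {p1,p2,p13} splits into {p1} and {p2} and {p13}.
On input 1, block {p6,p11} splits into {p6} and {p11}.
Stable partition: {p7,p8} | {p1} | {p6} | {p4,p12} | {p10} | {p5} | {p3} | {p2} | {p13} | {p11} — 10 equivalence classes.
State p12 belongs to the block {p4,p12}, which has 2 states.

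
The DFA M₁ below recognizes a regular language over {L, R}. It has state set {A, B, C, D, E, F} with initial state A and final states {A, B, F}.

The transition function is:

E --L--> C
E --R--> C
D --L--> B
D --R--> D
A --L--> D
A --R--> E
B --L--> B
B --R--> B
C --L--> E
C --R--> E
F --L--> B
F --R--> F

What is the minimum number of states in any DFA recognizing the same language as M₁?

Reachable states from the start: {A,B,C,D,E}. Unreachable: {F} — drop them.
Start with accepting vs non-accepting: {A,B} | {C,D,E}.
Split {A,B} by δ(·,L) → {A} and {B}.
Refine {C,D,E} on symbol L: members go to different blocks, giving {C,E} and {D}.
No further refinement is possible. Final partition (4 blocks): {A} | {C,E} | {B} | {D}.

4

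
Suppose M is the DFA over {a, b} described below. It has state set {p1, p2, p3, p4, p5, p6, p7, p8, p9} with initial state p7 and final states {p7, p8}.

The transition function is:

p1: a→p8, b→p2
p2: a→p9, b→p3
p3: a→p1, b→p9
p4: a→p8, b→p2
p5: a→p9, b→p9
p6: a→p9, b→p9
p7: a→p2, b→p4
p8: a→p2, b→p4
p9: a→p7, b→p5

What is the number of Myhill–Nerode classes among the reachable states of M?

6

States {p6} cannot be reached from the start state, so discard them.
Initial partition by acceptance: {p7,p8} | {p1,p2,p3,p4,p5,p9}.
Refine {p1,p2,p3,p4,p5,p9} on symbol a: members go to different blocks, giving {p1,p4,p9} and {p2,p3,p5}.
Refine {p2,p3,p5} on symbol b: members go to different blocks, giving {p3,p5} and {p2}.
Refine {p1,p4,p9} on symbol b: members go to different blocks, giving {p1,p4} and {p9}.
On input a, block {p3,p5} splits into {p3} and {p5}.
No further refinement is possible. Final partition (6 blocks): {p7,p8} | {p1,p4} | {p3} | {p2} | {p9} | {p5}.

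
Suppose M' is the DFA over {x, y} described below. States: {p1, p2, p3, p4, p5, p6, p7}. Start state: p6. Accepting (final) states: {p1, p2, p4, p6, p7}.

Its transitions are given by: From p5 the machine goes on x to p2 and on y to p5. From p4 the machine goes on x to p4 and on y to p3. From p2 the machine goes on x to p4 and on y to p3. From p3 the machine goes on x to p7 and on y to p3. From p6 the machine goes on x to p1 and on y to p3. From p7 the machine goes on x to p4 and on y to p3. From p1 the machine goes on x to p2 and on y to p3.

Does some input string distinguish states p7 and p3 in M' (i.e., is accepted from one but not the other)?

Yes

Reachable states from the start: {p1,p2,p3,p4,p6,p7}. Unreachable: {p5} — drop them.
P0 = {p1,p2,p4,p6,p7} | {p3}.
Stable partition: {p1,p2,p4,p6,p7} | {p3} — 2 equivalence classes.
p7 and p3 end up in different blocks, so they are distinguishable. For instance, the string 'ε' is accepted from only p7.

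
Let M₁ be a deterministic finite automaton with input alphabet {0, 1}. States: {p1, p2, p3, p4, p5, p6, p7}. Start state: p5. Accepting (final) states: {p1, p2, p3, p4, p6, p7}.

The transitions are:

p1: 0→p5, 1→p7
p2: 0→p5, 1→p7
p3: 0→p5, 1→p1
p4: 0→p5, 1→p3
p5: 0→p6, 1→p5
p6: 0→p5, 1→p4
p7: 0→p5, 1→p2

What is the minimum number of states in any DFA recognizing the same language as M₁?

2

All states are reachable from the start state.
Initial partition by acceptance: {p1,p2,p3,p4,p6,p7} | {p5}.
The partition is now stable with 2 blocks: {p1,p2,p3,p4,p6,p7} | {p5}.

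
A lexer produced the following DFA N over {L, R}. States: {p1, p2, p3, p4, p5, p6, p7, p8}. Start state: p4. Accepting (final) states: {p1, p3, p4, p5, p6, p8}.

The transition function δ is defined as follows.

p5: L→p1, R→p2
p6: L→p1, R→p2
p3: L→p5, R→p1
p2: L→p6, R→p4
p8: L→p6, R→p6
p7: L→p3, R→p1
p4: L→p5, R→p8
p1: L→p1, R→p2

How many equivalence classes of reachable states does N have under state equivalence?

4

First remove the unreachable states {p3,p7}; 6 states remain.
Initial partition by acceptance: {p1,p4,p5,p6,p8} | {p2}.
Refine {p1,p4,p5,p6,p8} on symbol R: members go to different blocks, giving {p1,p5,p6} and {p4,p8}.
Split {p4,p8} by δ(·,R) → {p4} and {p8}.
Stable partition: {p1,p5,p6} | {p2} | {p4} | {p8} — 4 equivalence classes.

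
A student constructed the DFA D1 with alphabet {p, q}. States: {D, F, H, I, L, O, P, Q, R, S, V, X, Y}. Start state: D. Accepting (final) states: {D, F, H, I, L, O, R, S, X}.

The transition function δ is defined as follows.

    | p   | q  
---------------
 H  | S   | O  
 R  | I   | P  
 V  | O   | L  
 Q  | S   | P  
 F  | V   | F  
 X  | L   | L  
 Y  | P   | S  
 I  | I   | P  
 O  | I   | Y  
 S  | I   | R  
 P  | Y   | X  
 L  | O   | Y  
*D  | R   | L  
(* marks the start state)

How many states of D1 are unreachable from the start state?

BFS from D reaches {D, I, L, O, P, R, S, X, Y}; the 4 state(s) F, H, Q, V are never visited.

4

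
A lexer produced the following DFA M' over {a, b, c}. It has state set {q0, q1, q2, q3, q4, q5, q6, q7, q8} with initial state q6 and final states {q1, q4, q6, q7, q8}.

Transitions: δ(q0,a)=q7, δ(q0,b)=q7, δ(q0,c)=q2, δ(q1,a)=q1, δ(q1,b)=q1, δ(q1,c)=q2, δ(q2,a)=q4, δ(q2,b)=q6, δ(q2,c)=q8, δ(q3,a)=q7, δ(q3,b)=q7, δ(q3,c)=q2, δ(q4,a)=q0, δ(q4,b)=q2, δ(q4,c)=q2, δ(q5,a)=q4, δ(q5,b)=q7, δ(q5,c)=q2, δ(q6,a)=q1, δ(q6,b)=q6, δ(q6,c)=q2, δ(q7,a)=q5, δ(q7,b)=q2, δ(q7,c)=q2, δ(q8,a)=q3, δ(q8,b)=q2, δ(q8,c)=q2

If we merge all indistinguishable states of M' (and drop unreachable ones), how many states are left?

P0 = {q1,q4,q6,q7,q8} | {q0,q2,q3,q5}.
Refine {q1,q4,q6,q7,q8} on symbol a: members go to different blocks, giving {q4,q7,q8} and {q1,q6}.
Refine {q0,q2,q3,q5} on symbol b: members go to different blocks, giving {q0,q3,q5} and {q2}.
No further refinement is possible. Final partition (4 blocks): {q4,q7,q8} | {q0,q3,q5} | {q1,q6} | {q2}.

4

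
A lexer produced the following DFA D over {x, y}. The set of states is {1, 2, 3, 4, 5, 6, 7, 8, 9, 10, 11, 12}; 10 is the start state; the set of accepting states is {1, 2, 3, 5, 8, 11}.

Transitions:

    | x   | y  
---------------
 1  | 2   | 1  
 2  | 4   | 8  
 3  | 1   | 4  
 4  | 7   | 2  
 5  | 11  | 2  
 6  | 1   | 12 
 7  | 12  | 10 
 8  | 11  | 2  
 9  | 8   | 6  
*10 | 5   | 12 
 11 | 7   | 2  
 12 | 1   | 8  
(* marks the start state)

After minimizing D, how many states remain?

First remove the unreachable states {3,6,9}; 9 states remain.
Initial partition by acceptance: {1,2,5,8,11} | {4,7,10,12}.
Refine {1,2,5,8,11} on symbol x: members go to different blocks, giving {1,5,8} and {2,11}.
Refine {1,5,8} on symbol y: members go to different blocks, giving {5,8} and {1}.
Refine {4,7,10,12} on symbol x: members go to different blocks, giving {4,7} and {10} and {12}.
Refine {4,7} on symbol x: members go to different blocks, giving {4} and {7}.
On input x, block {2,11} splits into {2} and {11}.
Stable partition: {5,8} | {4} | {2} | {1} | {10} | {12} | {7} | {11} — 8 equivalence classes.

8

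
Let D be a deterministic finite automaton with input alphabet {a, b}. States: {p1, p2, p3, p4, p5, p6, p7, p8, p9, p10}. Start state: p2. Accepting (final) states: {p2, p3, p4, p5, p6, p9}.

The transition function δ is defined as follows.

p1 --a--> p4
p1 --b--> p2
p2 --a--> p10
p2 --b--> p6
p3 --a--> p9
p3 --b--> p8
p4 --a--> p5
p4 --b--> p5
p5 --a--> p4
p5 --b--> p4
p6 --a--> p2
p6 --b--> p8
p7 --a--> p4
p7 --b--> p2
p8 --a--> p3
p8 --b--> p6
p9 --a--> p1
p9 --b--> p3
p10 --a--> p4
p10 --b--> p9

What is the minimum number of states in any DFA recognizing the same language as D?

States {p7} cannot be reached from the start state, so discard them.
Initial partition by acceptance: {p2,p3,p4,p5,p6,p9} | {p1,p8,p10}.
Split {p2,p3,p4,p5,p6,p9} by δ(·,a) → {p3,p4,p5,p6} and {p2,p9}.
Split {p3,p4,p5,p6} by δ(·,a) → {p3,p6} and {p4,p5}.
On input a, block {p1,p8,p10} splits into {p1,p10} and {p8}.
Stable partition: {p3,p6} | {p1,p10} | {p2,p9} | {p4,p5} | {p8} — 5 equivalence classes.

5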